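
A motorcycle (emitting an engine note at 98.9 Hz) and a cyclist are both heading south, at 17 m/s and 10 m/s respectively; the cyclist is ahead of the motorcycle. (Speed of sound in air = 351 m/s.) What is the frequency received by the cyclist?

101 Hz

The cyclist is ahead, so the motorcycle is moving toward it while the cyclist is moving away from the motorcycle.
With source approaching and observer receding, f' = f · (v − v_o)/(v − v_s).
f' = 98.9 × (351 − 10)/(351 − 17) = 98.9 × 341/334 ≈ 101 Hz.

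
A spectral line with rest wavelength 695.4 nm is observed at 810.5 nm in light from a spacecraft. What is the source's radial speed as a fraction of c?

λ'/λ₀ = 1.1655 > 1 (redshift), so the source is receding.
λ'/λ₀ = √((1 + β)/(1 − β)) for a receding source ⇒ β = (r² − 1)/(r² + 1) with r = λ'/λ₀.
β = (1.3584 − 1)/(1.3584 + 1) ≈ 0.152.

0.152c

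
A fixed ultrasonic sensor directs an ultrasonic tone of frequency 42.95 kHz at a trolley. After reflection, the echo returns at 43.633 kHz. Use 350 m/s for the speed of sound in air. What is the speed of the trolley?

2.76 m/s

Double Doppler shift off a moving reflector: f₂ = f₀ · (v + u)/(v − u) (u > 0 toward emitter).
Rearranging, u = v · (f₂ − f₀)/(f₂ + f₀) = 350 × 0.683/86.583 ≈ 2.76 m/s.
So the trolley is moving at 2.76 m/s toward the emitter.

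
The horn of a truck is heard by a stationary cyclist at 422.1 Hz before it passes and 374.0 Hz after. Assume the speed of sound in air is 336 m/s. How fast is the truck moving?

20.3 m/s

f₁/f₂ = (v + v_s)/(v − v_s), so v_s = v · (f₁ − f₂)/(f₁ + f₂).
v_s = 336 × (422.1 − 374.0)/(422.1 + 374.0) = 336 × 48.1/796.1 ≈ 20.3 m/s.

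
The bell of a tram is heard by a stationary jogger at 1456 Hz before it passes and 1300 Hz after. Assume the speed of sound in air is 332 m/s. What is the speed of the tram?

f₁/f₂ = (v + v_s)/(v − v_s), so v_s = v · (f₁ − f₂)/(f₁ + f₂).
v_s = 332 × (1456 − 1300)/(1456 + 1300) = 332 × 156/2756 ≈ 18.8 m/s.

18.8 m/s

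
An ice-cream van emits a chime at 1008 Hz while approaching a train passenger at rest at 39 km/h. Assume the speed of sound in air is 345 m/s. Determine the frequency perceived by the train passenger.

1041 Hz

39 km/h = 10.83 m/s.
Only the source moves, toward the listener, so f' = f · v/(v − v_s).
f' = 1008 × 345/(345 − 10.83) = 1008 × 345/334.2 ≈ 1041 Hz.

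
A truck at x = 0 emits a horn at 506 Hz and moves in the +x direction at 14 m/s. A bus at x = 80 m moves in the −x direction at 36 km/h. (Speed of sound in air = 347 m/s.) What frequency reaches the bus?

36 km/h = 10 m/s.
The observer lies on the +x side, so the source is heading toward the observer and the observer is heading toward the source.
Both move, so f' = f · (v + v_o)/(v − v_s).
f' = 506 × (347 + 10)/(347 − 14) = 506 × 357/333 ≈ 542 Hz.

542 Hz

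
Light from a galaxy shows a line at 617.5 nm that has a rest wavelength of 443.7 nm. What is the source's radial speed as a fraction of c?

λ'/λ₀ = 1.3917 > 1 (redshift), so the source is receding.
λ'/λ₀ = √((1 + β)/(1 − β)) for a receding source ⇒ β = (r² − 1)/(r² + 1) with r = λ'/λ₀.
β = (1.9368 − 1)/(1.9368 + 1) ≈ 0.319.

0.319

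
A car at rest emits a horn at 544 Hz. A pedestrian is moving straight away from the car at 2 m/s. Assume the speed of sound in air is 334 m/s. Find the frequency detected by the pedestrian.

Only the observer moves, away from the source, so f' = f · (v − v_o)/v.
f' = 544 × (334 − 2)/334 = 544 × 332/334 ≈ 541 Hz.

541 Hz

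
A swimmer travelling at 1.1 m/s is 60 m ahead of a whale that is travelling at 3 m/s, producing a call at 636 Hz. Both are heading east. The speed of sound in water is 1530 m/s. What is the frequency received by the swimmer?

637 Hz

The swimmer is ahead, so the whale is moving toward it while the swimmer is moving away from the whale.
Both move, so f' = f · (v − v_o)/(v − v_s).
f' = 636 × (1530 − 1.1)/(1530 − 3) = 636 × 1528.9/1527 ≈ 637 Hz.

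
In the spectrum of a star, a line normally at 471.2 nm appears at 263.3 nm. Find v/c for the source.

0.524

λ'/λ₀ = 0.5588 < 1 (blueshift), so the source is approaching.
λ'/λ₀ = √((1 − β)/(1 + β)) for an approaching source ⇒ β = (1 − r²)/(1 + r²) with r = λ'/λ₀.
β = (1 − 0.3122)/(1 + 0.3122) ≈ 0.524.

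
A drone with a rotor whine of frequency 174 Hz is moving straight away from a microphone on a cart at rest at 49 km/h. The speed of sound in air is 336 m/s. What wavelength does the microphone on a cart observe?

2.01 m

49 km/h = 13.61 m/s.
Moving source, stationary observer: f' = f · v/(v + v_s) since the source is receding.
f' = 174 × 336/(336 + 13.61) ≈ 167 Hz.
λ' = v/f' = 336/167.226 ≈ 2.01 m.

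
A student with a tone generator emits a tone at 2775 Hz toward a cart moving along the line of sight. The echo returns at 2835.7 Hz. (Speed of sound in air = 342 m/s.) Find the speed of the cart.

Double Doppler shift off a moving reflector: f₂ = f₀ · (v + u)/(v − u) (u > 0 toward emitter).
Rearranging, u = v · (f₂ − f₀)/(f₂ + f₀) = 342 × 60.7/5610.7 ≈ 3.7 m/s.
So the cart is moving at 3.7 m/s toward the emitter.

3.7 m/s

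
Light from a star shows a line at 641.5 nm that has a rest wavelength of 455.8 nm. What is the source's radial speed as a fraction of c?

0.329

λ'/λ₀ = 1.4074 > 1 (redshift), so the source is receding.
λ'/λ₀ = √((1 + β)/(1 − β)) for a receding source ⇒ β = (r² − 1)/(r² + 1) with r = λ'/λ₀.
β = (1.9808 − 1)/(1.9808 + 1) ≈ 0.329.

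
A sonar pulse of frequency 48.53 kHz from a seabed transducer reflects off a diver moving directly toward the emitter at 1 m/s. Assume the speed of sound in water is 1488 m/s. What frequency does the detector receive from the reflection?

48.6 kHz

The diver first receives the wave as a moving observer: f₁ = f₀ · (v + u)/v = 48.53 × (1488 + 1)/1488 ≈ 48.6 kHz.
The reflection then acts as a moving source: f₂ = f₁ · v/(v − u) ≈ 48.6 kHz.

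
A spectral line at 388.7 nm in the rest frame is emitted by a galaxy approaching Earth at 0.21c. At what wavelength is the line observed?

314.1 nm

Relativistic Doppler for wavelength: λ' = λ₀ · √((1 − β)/(1 + β)).
λ' = 388.7 × √(0.7900/1.2100) = 388.7 × 0.80802 ≈ 314.1 nm.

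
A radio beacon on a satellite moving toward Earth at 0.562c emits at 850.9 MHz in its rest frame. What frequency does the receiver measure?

1606.9 MHz

Relativistic Doppler for frequency: f' = f₀ · √((1 + β)/(1 − β)).
f' = 850.9 × √(1.5620/0.4380) = 850.9 × 1.88844 ≈ 1606.9 MHz.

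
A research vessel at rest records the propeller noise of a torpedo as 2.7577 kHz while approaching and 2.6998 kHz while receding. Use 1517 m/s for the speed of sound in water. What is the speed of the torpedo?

16.1 m/s

f₁/f₂ = (v + v_s)/(v − v_s), so v_s = v · (f₁ − f₂)/(f₁ + f₂).
v_s = 1517 × (2.7577 − 2.6998)/(2.7577 + 2.6998) = 1517 × 0.0579/5.4575 ≈ 16.1 m/s.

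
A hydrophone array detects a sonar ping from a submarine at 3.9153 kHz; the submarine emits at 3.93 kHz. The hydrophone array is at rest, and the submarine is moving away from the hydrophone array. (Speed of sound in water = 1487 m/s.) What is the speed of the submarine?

5.6 m/s

f' = f · v/(v + v_s) ⇒ v_s = v · |1 − f/f'|.
v_s = 1487 × |1 − 3.93/3.9153| = 1487 × 0.003755 ≈ 5.6 m/s.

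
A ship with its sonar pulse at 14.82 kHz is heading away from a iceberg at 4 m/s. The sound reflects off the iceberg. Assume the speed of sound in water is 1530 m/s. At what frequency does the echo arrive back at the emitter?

The iceberg receives the sound from a moving source: f₁ = f₀ · v/(v + v_e) = 14.82 × 1530/1534 ≈ 14.78 kHz.
On the return leg the ship is a moving observer: f₂ = f₁ · (v − v_e)/v = 14.78 × 1526/1530 ≈ 14.74 kHz.

14.74 kHz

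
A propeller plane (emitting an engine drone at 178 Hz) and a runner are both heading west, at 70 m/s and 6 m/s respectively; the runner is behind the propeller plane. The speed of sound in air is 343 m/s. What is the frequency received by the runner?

150 Hz

The runner is behind, so the propeller plane is moving away from it while the runner is moving toward the propeller plane.
General Doppler shift: f' = f · (v + v_o)/(v + v_s).
f' = 178 × (343 + 6)/(343 + 70) = 178 × 349/413 ≈ 150 Hz.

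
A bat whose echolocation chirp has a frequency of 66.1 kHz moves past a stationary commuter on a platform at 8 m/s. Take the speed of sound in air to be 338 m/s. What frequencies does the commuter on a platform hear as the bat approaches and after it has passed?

67.7 kHz approaching; 64.6 kHz receding

Approaching: f₁ = f · v/(v − v_s) = 66.1 × 338/330 ≈ 67.7 kHz.
Receding: f₂ = f · v/(v + v_s) = 66.1 × 338/346 ≈ 64.6 kHz.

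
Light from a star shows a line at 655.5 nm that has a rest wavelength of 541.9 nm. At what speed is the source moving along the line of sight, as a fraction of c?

λ'/λ₀ = 1.2096 > 1 (redshift), so the source is receding.
λ'/λ₀ = √((1 + β)/(1 − β)) for a receding source ⇒ β = (r² − 1)/(r² + 1) with r = λ'/λ₀.
β = (1.4632 − 1)/(1.4632 + 1) ≈ 0.188.

0.188c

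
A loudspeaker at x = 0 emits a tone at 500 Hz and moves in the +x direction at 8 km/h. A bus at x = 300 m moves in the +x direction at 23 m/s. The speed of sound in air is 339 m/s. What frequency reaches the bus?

8 km/h = 2.222 m/s.
The observer lies on the +x side, so the source is heading toward the observer and the observer is heading away from the source.
With source approaching and observer receding, f' = f · (v − v_o)/(v − v_s).
f' = 500 × (339 − 23)/(339 − 2.222) = 500 × 316/336.78 ≈ 469 Hz.

469 Hz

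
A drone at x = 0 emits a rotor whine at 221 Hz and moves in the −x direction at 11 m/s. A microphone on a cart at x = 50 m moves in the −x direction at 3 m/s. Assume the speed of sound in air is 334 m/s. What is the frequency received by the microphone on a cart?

The observer lies on the +x side, so the source is heading away from the observer and the observer is heading toward the source.
With source receding and observer approaching, f' = f · (v + v_o)/(v + v_s).
f' = 221 × (334 + 3)/(334 + 11) = 221 × 337/345 ≈ 216 Hz.

216 Hz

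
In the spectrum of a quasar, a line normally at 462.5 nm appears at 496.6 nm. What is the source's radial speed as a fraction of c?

0.071c

λ'/λ₀ = 1.0737 > 1 (redshift), so the source is receding.
λ'/λ₀ = √((1 + β)/(1 − β)) for a receding source ⇒ β = (r² − 1)/(r² + 1) with r = λ'/λ₀.
β = (1.1529 − 1)/(1.1529 + 1) ≈ 0.071.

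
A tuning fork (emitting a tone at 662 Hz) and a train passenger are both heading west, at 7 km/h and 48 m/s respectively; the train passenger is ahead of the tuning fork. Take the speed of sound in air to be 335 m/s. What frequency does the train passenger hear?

7 km/h = 1.944 m/s.
The train passenger is ahead, so the tuning fork is moving toward it while the train passenger is moving away from the tuning fork.
General Doppler shift: f' = f · (v − v_o)/(v − v_s).
f' = 662 × (335 − 48)/(335 − 1.944) = 662 × 287/333.06 ≈ 570 Hz.

570 Hz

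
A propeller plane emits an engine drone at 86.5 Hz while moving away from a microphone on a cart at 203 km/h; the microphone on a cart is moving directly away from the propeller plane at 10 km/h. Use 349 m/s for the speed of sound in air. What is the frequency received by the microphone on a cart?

74 Hz

203 km/h = 56.39 m/s; 10 km/h = 2.778 m/s.
With source receding and observer receding, f' = f · (v − v_o)/(v + v_s).
f' = 86.5 × (349 − 2.778)/(349 + 56.39) = 86.5 × 346.22/405.39 ≈ 74 Hz.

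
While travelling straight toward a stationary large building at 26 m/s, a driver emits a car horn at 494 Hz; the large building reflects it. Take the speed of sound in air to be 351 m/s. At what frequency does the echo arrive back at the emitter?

The large building receives the sound from a moving source: f₁ = f₀ · v/(v − v_e) = 494 × 351/325 ≈ 534 Hz.
On the return leg the driver is a moving observer: f₂ = f₁ · (v + v_e)/v = 534 × 377/351 ≈ 573 Hz.

573 Hz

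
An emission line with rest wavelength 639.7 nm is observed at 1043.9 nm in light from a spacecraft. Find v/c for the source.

0.454c

λ'/λ₀ = 1.6319 > 1 (redshift), so the source is receding.
λ'/λ₀ = √((1 + β)/(1 − β)) for a receding source ⇒ β = (r² − 1)/(r² + 1) with r = λ'/λ₀.
β = (2.6630 − 1)/(2.6630 + 1) ≈ 0.454.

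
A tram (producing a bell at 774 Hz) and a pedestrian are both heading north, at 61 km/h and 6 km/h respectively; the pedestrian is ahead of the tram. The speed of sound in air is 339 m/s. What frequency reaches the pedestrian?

811 Hz

61 km/h = 16.94 m/s; 6 km/h = 1.667 m/s.
The pedestrian is ahead, so the tram is moving toward it while the pedestrian is moving away from the tram.
With source approaching and observer receding, f' = f · (v − v_o)/(v − v_s).
f' = 774 × (339 − 1.667)/(339 − 16.94) = 774 × 337.33/322.06 ≈ 811 Hz.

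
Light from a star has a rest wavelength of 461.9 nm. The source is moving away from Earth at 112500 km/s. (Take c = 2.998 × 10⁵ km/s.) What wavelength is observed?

685.3 nm

β = v/c = 112500/299800 = 0.3753.
Relativistic Doppler for wavelength: λ' = λ₀ · √((1 + β)/(1 − β)).
λ' = 461.9 × √(1.3753/0.6247) = 461.9 × 1.48367 ≈ 685.3 nm.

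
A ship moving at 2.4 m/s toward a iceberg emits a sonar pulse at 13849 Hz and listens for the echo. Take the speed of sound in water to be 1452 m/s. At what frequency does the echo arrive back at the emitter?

13895 Hz

The iceberg receives the sound from a moving source: f₁ = f₀ · v/(v − v_e) = 13849 × 1452/1449.6 ≈ 13872 Hz.
On the return leg the ship is a moving observer: f₂ = f₁ · (v + v_e)/v = 13872 × 1454.4/1452 ≈ 13895 Hz.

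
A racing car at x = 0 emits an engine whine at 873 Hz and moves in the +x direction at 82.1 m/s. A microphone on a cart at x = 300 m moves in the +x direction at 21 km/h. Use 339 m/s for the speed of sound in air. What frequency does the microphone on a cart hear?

21 km/h = 5.833 m/s.
The observer lies on the +x side, so the source is heading toward the observer and the observer is heading away from the source.
General Doppler shift: f' = f · (v − v_o)/(v − v_s).
f' = 873 × (339 − 5.833)/(339 − 82.1) = 873 × 333.17/256.9 ≈ 1132 Hz.

1132 Hz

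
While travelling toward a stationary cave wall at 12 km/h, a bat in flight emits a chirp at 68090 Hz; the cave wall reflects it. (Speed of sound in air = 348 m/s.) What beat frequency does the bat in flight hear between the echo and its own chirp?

1317 Hz

12 km/h = 3.333 m/s.
The cave wall receives the sound from a moving source: f₁ = f₀ · v/(v − v_e) = 68090 × 348/344.67 ≈ 68749 Hz.
On the return leg the bat in flight is a moving observer: f₂ = f₁ · (v + v_e)/v = 68749 × 351.33/348 ≈ 69407 Hz.
Equivalently f₂ = f₀ · (v + v_e)/(v − v_e).
Beat against the emitted tone: |f₂ − f₀| = 2v_e·f₀/(v − v_e) = 2 × 3.333 × 68090/344.67 ≈ 1317 Hz.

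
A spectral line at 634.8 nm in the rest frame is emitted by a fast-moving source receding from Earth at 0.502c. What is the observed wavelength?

Relativistic Doppler for wavelength: λ' = λ₀ · √((1 + β)/(1 − β)).
λ' = 634.8 × √(1.5020/0.4980) = 634.8 × 1.73668 ≈ 1102.4 nm.

1102.4 nm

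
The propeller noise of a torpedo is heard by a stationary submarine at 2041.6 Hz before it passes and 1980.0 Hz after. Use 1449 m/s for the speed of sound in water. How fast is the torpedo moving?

f₁/f₂ = (v + v_s)/(v − v_s), so v_s = v · (f₁ − f₂)/(f₁ + f₂).
v_s = 1449 × (2041.6 − 1980.0)/(2041.6 + 1980.0) = 1449 × 61.6/4021.6 ≈ 22.2 m/s.

22.2 m/s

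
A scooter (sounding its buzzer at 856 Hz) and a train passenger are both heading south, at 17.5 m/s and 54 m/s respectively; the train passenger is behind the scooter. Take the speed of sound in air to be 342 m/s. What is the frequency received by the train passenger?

The train passenger is behind, so the scooter is moving away from it while the train passenger is moving toward the scooter.
With source receding and observer approaching, f' = f · (v + v_o)/(v + v_s).
f' = 856 × (342 + 54)/(342 + 17.5) = 856 × 396/359.5 ≈ 943 Hz.

943 Hz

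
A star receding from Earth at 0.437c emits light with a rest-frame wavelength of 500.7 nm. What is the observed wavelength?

799.9 nm

Relativistic Doppler for wavelength: λ' = λ₀ · √((1 + β)/(1 − β)).
λ' = 500.7 × √(1.4370/0.5630) = 500.7 × 1.59762 ≈ 799.9 nm.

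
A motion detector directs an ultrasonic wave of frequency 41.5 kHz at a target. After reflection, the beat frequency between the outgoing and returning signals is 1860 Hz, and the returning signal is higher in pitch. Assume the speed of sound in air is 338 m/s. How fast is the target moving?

7.4 m/s

Double Doppler shift off a moving reflector: f₂ = f₀ · (v + u)/(v − u) (u > 0 toward emitter).
Returning signal is higher, so f₂ = f₀ + Δf = 41500 + 1860 = 43360 Hz.
Rearranging, u = v · (f₂ − f₀)/(f₂ + f₀) = 338 × 1860/84860 ≈ 7.4 m/s.
So the target is moving at 7.4 m/s toward the emitter.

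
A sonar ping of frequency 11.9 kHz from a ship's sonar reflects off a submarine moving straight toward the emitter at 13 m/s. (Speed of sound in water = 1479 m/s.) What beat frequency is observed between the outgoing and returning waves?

At the submarine (a moving observer), f₁ = f₀ · (v + u)/v = 11.9 × 1492/1479 ≈ 12.005 kHz.
On reflection it acts as a source moving toward the stationary detector: f₂ = f₁ · v/(v − u) = 12.005 × 1479/1466 ≈ 12.111 kHz.
Beat frequency (with f₀ = 11900 Hz): |f₂ − f₀| = 2u·f₀/(v − u) = 2 × 13 × 11900/1466 ≈ 211 Hz.

211 Hz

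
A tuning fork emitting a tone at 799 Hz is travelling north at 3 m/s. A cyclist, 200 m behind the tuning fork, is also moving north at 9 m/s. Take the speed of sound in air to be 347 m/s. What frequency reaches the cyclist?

The cyclist is behind, so the tuning fork is moving away from it while the cyclist is moving toward the tuning fork.
With source receding and observer approaching, f' = f · (v + v_o)/(v + v_s).
f' = 799 × (347 + 9)/(347 + 3) = 799 × 356/350 ≈ 813 Hz.

813 Hz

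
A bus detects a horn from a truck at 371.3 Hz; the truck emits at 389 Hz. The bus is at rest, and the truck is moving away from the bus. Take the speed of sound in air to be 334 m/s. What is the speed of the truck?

15.9 m/s

f' = f · v/(v + v_s) ⇒ v_s = v · |1 − f/f'|.
v_s = 334 × |1 − 389/371.3| = 334 × 0.04767 ≈ 15.9 m/s.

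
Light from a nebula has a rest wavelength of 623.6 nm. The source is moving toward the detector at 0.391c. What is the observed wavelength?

412.6 nm

Relativistic Doppler for wavelength: λ' = λ₀ · √((1 − β)/(1 + β)).
λ' = 623.6 × √(0.6090/1.3910) = 623.6 × 0.66168 ≈ 412.6 nm.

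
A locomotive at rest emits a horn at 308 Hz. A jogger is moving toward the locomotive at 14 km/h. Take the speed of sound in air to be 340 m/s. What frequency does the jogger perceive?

14 km/h = 3.889 m/s.
Only the observer moves, toward the source, so f' = f · (v + v_o)/v.
f' = 308 × (340 + 3.889)/340 = 308 × 343.89/340 ≈ 312 Hz.

312 Hz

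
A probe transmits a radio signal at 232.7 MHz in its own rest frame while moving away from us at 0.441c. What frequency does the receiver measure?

Relativistic Doppler for frequency: f' = f₀ · √((1 − β)/(1 + β)).
f' = 232.7 × √(0.5590/1.4410) = 232.7 × 0.62284 ≈ 144.9 MHz.

144.9 MHz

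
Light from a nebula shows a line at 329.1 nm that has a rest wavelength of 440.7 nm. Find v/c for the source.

λ'/λ₀ = 0.7468 < 1 (blueshift), so the source is approaching.
λ'/λ₀ = √((1 − β)/(1 + β)) for an approaching source ⇒ β = (1 − r²)/(1 + r²) with r = λ'/λ₀.
β = (1 − 0.5577)/(1 + 0.5577) ≈ 0.284.

0.284c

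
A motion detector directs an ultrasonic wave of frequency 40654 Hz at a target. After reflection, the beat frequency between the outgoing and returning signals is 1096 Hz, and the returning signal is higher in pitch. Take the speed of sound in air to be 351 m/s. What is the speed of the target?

4.7 m/s

Double Doppler shift off a moving reflector: f₂ = f₀ · (v + u)/(v − u) (u > 0 toward emitter).
Returning signal is higher, so f₂ = f₀ + Δf = 40654 + 1096 = 41750 Hz.
Rearranging, u = v · (f₂ − f₀)/(f₂ + f₀) = 351 × 1096/82404 ≈ 4.7 m/s.
So the target is moving at 4.7 m/s toward the emitter.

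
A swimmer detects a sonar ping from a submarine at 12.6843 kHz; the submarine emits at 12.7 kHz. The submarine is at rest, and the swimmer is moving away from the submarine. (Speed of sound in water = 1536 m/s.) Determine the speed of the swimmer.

f' = f · (v − v_o)/v ⇒ v_o = v · |f'/f − 1|.
v_o = 1536 × |12.6843/12.7 − 1| = 1536 × 0.001236 ≈ 1.90 m/s.

1.90 m/s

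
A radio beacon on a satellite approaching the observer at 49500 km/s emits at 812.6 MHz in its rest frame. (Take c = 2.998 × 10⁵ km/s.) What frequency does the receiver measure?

β = v/c = 49500/299800 = 0.1651.
Relativistic Doppler for frequency: f' = f₀ · √((1 + β)/(1 − β)).
f' = 812.6 × √(1.1651/0.8349) = 812.6 × 1.18132 ≈ 959.9 MHz.

959.9 MHz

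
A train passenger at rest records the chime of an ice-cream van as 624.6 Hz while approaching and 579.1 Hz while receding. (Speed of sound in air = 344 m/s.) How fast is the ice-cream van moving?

13.0 m/s

f₁/f₂ = (v + v_s)/(v − v_s), so v_s = v · (f₁ − f₂)/(f₁ + f₂).
v_s = 344 × (624.6 − 579.1)/(624.6 + 579.1) = 344 × 45.5/1203.7 ≈ 13.0 m/s.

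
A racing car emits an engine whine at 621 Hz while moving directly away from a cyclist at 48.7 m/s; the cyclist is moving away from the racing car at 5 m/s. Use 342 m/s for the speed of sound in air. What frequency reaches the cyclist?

General Doppler shift: f' = f · (v − v_o)/(v + v_s).
f' = 621 × (342 − 5)/(342 + 48.7) = 621 × 337/390.7 ≈ 536 Hz.

536 Hz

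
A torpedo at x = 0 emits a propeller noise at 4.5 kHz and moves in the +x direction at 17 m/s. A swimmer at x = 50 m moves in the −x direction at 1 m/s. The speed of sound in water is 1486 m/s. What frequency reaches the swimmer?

The observer lies on the +x side, so the source is heading toward the observer and the observer is heading toward the source.
Both move, so f' = f · (v + v_o)/(v − v_s).
f' = 4.5 × (1486 + 1)/(1486 − 17) = 4.5 × 1487/1469 ≈ 4.56 kHz.

4.56 kHz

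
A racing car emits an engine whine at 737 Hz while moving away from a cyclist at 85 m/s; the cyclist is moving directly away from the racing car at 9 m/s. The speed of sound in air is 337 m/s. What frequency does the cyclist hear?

573 Hz

Both move, so f' = f · (v − v_o)/(v + v_s).
f' = 737 × (337 − 9)/(337 + 85) = 737 × 328/422 ≈ 573 Hz.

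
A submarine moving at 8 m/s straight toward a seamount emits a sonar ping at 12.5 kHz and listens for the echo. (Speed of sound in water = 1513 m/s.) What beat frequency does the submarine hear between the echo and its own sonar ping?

The seamount receives the sound from a moving source: f₁ = f₀ · v/(v − v_e) = 12.5 × 1513/1505 ≈ 12.5664 kHz.
On the return leg the submarine is a moving observer: f₂ = f₁ · (v + v_e)/v = 12.5664 × 1521/1513 ≈ 12.6329 kHz.
Beat against the emitted tone (with f₀ = 12500 Hz): |f₂ − f₀| = 2v_e·f₀/(v − v_e) = 2 × 8 × 12500/1505 ≈ 133 Hz.

133 Hz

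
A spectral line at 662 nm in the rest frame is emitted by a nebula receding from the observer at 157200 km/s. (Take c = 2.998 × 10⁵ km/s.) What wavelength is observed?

1185.1 nm

β = v/c = 157200/299800 = 0.5243.
Relativistic Doppler for wavelength: λ' = λ₀ · √((1 + β)/(1 − β)).
λ' = 662 × √(1.5243/0.4757) = 662 × 1.79019 ≈ 1185.1 nm.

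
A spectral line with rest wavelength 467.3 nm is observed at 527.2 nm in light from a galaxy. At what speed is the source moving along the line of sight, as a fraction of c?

0.120c

λ'/λ₀ = 1.1282 > 1 (redshift), so the source is receding.
λ'/λ₀ = √((1 + β)/(1 − β)) for a receding source ⇒ β = (r² − 1)/(r² + 1) with r = λ'/λ₀.
β = (1.2728 − 1)/(1.2728 + 1) ≈ 0.120.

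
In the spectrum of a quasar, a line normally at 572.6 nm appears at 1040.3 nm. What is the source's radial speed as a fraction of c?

λ'/λ₀ = 1.8168 > 1 (redshift), so the source is receding.
λ'/λ₀ = √((1 + β)/(1 − β)) for a receding source ⇒ β = (r² − 1)/(r² + 1) with r = λ'/λ₀.
β = (3.3008 − 1)/(3.3008 + 1) ≈ 0.535.

0.535c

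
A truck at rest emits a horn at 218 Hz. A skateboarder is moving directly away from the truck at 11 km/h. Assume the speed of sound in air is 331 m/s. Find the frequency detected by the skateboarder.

11 km/h = 3.056 m/s.
Moving observer, stationary source: f' = f · (v − v_o)/v.
f' = 218 × (331 − 3.056)/331 = 218 × 327.94/331 ≈ 216 Hz.

216 Hz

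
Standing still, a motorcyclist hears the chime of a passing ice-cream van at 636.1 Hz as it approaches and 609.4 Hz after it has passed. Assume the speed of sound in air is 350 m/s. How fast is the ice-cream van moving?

f₁/f₂ = (v + v_s)/(v − v_s), so v_s = v · (f₁ − f₂)/(f₁ + f₂).
v_s = 350 × (636.1 − 609.4)/(636.1 + 609.4) = 350 × 26.7/1245.5 ≈ 7.5 m/s.

7.5 m/s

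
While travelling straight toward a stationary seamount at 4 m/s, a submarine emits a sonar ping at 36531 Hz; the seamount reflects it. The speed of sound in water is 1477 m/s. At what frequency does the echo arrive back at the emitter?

36729 Hz

The seamount receives the sound from a moving source: f₁ = f₀ · v/(v − v_e) = 36531 × 1477/1473 ≈ 36630 Hz.
On the return leg the submarine is a moving observer: f₂ = f₁ · (v + v_e)/v = 36630 × 1481/1477 ≈ 36729 Hz.
Equivalently f₂ = f₀ · (v + v_e)/(v − v_e).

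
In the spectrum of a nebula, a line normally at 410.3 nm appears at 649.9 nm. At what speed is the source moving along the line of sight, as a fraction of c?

0.430

λ'/λ₀ = 1.5840 > 1 (redshift), so the source is receding.
λ'/λ₀ = √((1 + β)/(1 − β)) for a receding source ⇒ β = (r² − 1)/(r² + 1) with r = λ'/λ₀.
β = (2.5089 − 1)/(2.5089 + 1) ≈ 0.430.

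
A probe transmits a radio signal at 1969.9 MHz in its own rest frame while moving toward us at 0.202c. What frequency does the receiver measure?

2417.7 MHz

Relativistic Doppler for frequency: f' = f₀ · √((1 + β)/(1 − β)).
f' = 1969.9 × √(1.2020/0.7980) = 1969.9 × 1.22730 ≈ 2417.7 MHz.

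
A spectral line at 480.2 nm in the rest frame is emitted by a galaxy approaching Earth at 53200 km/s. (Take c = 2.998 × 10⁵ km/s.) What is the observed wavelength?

401.4 nm

β = v/c = 53200/299800 = 0.1775.
Relativistic Doppler for wavelength: λ' = λ₀ · √((1 − β)/(1 + β)).
λ' = 480.2 × √(0.8225/1.1775) = 480.2 × 0.83581 ≈ 401.4 nm.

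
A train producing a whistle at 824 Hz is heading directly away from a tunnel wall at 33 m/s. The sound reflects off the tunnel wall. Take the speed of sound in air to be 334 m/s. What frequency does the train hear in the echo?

676 Hz

The tunnel wall receives the sound from a moving source: f₁ = f₀ · v/(v + v_e) = 824 × 334/367 ≈ 750 Hz.
On the return leg the train is a moving observer: f₂ = f₁ · (v − v_e)/v = 750 × 301/334 ≈ 676 Hz.
Equivalently f₂ = f₀ · (v − v_e)/(v + v_e).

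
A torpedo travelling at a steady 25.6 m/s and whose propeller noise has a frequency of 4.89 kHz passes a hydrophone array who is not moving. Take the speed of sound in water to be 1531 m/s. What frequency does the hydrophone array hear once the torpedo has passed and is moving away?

Receding: f₂ = f · v/(v + v_s) = 4.89 × 1531/1556.6 ≈ 4.81 kHz.

4.81 kHz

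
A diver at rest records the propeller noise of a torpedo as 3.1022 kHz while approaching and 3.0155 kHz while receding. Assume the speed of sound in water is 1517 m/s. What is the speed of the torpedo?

21.5 m/s

f₁/f₂ = (v + v_s)/(v − v_s), so v_s = v · (f₁ − f₂)/(f₁ + f₂).
v_s = 1517 × (3.1022 − 3.0155)/(3.1022 + 3.0155) = 1517 × 0.0867/6.1177 ≈ 21.5 m/s.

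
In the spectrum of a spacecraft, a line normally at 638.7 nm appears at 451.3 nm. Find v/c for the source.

0.334c

λ'/λ₀ = 0.7066 < 1 (blueshift), so the source is approaching.
λ'/λ₀ = √((1 − β)/(1 + β)) for an approaching source ⇒ β = (1 − r²)/(1 + r²) with r = λ'/λ₀.
β = (1 − 0.4993)/(1 + 0.4993) ≈ 0.334.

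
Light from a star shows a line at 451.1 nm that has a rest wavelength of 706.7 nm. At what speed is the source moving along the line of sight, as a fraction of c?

λ'/λ₀ = 0.6383 < 1 (blueshift), so the source is approaching.
λ'/λ₀ = √((1 − β)/(1 + β)) for an approaching source ⇒ β = (1 − r²)/(1 + r²) with r = λ'/λ₀.
β = (1 − 0.4075)/(1 + 0.4075) ≈ 0.421.

0.421c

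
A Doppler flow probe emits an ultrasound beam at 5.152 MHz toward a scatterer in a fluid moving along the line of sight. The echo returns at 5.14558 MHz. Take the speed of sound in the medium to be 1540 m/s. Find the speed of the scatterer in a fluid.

0.96 m/s

Double Doppler shift off a moving reflector: f₂ = f₀ · (v + u)/(v − u) (u > 0 toward emitter).
Rearranging, u = v · (f₂ − f₀)/(f₂ + f₀) = 1540 × -0.00642/10.29758 ≈ -0.96 m/s.
So the scatterer in a fluid is moving at 0.96 m/s away from the emitter.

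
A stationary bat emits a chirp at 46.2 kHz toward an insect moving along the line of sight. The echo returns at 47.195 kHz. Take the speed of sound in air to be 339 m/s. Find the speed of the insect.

3.6 m/s

Double Doppler shift off a moving reflector: f₂ = f₀ · (v + u)/(v − u) (u > 0 toward emitter).
Rearranging, u = v · (f₂ − f₀)/(f₂ + f₀) = 339 × 0.995/93.395 ≈ 3.6 m/s.
So the insect is moving at 3.6 m/s toward the emitter.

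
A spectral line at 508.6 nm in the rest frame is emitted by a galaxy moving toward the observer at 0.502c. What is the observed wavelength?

292.9 nm

Relativistic Doppler for wavelength: λ' = λ₀ · √((1 − β)/(1 + β)).
λ' = 508.6 × √(0.4980/1.5020) = 508.6 × 0.57581 ≈ 292.9 nm.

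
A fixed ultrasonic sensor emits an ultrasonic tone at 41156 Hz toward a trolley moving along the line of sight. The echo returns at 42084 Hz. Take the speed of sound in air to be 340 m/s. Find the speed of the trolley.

Double Doppler shift off a moving reflector: f₂ = f₀ · (v + u)/(v − u) (u > 0 toward emitter).
Rearranging, u = v · (f₂ − f₀)/(f₂ + f₀) = 340 × 928/83240 ≈ 3.8 m/s.
So the trolley is moving at 3.8 m/s toward the emitter.

3.8 m/s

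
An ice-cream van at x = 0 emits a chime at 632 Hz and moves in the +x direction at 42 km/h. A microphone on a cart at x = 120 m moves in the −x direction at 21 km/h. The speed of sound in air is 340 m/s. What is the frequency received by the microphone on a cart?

42 km/h = 11.67 m/s; 21 km/h = 5.833 m/s.
The observer lies on the +x side, so the source is heading toward the observer and the observer is heading toward the source.
General Doppler shift: f' = f · (v + v_o)/(v − v_s).
f' = 632 × (340 + 5.833)/(340 − 11.67) = 632 × 345.83/328.33 ≈ 666 Hz.

666 Hz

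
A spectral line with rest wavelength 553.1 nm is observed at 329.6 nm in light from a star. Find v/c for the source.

λ'/λ₀ = 0.5959 < 1 (blueshift), so the source is approaching.
λ'/λ₀ = √((1 − β)/(1 + β)) for an approaching source ⇒ β = (1 − r²)/(1 + r²) with r = λ'/λ₀.
β = (1 − 0.3551)/(1 + 0.3551) ≈ 0.476.

0.476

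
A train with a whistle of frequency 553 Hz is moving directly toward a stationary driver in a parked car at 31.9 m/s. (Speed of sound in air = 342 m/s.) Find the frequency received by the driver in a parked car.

610 Hz

Only the source moves, toward the listener, so f' = f · v/(v − v_s).
f' = 553 × 342/(342 − 31.9) = 553 × 342/310.1 ≈ 610 Hz.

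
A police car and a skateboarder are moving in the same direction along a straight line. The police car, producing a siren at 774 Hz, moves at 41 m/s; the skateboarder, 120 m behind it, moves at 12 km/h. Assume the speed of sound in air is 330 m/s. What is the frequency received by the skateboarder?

12 km/h = 3.333 m/s.
The skateboarder is behind, so the police car is moving away from it while the skateboarder is moving toward the police car.
General Doppler shift: f' = f · (v + v_o)/(v + v_s).
f' = 774 × (330 + 3.333)/(330 + 41) = 774 × 333.33/371 ≈ 695 Hz.

695 Hz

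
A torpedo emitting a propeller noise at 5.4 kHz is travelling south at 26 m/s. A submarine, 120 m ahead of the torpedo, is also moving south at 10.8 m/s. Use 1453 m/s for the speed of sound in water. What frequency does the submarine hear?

The submarine is ahead, so the torpedo is moving toward it while the submarine is moving away from the torpedo.
Both move, so f' = f · (v − v_o)/(v − v_s).
f' = 5.4 × (1453 − 10.8)/(1453 − 26) = 5.4 × 1442.2/1427 ≈ 5.46 kHz.

5.46 kHz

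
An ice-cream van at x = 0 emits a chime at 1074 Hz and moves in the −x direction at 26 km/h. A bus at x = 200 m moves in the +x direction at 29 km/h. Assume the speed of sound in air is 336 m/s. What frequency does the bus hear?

26 km/h = 7.222 m/s; 29 km/h = 8.056 m/s.
The observer lies on the +x side, so the source is heading away from the observer and the observer is heading away from the source.
General Doppler shift: f' = f · (v − v_o)/(v + v_s).
f' = 1074 × (336 − 8.056)/(336 + 7.222) = 1074 × 327.94/343.22 ≈ 1026 Hz.

1026 Hz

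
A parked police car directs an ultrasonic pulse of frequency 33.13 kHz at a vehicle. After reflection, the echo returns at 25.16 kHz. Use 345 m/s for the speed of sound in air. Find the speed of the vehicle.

47 m/s

Double Doppler shift off a moving reflector: f₂ = f₀ · (v + u)/(v − u) (u > 0 toward emitter).
Rearranging, u = v · (f₂ − f₀)/(f₂ + f₀) = 345 × -7.97/58.29 ≈ -47 m/s.
So the vehicle is moving at 47 m/s away from the emitter.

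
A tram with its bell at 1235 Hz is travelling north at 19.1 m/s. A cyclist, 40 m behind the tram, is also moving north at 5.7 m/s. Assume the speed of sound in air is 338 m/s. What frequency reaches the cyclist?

1189 Hz

The cyclist is behind, so the tram is moving away from it while the cyclist is moving toward the tram.
With source receding and observer approaching, f' = f · (v + v_o)/(v + v_s).
f' = 1235 × (338 + 5.7)/(338 + 19.1) = 1235 × 343.7/357.1 ≈ 1189 Hz.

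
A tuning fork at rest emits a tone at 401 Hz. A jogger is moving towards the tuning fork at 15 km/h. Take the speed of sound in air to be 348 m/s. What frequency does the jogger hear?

406 Hz

15 km/h = 4.167 m/s.
Moving observer, stationary source: f' = f · (v + v_o)/v.
f' = 401 × (348 + 4.167)/348 = 401 × 352.17/348 ≈ 406 Hz.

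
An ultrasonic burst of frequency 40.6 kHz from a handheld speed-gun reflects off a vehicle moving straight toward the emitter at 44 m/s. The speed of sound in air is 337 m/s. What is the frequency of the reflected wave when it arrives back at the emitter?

52.8 kHz

The vehicle first receives the wave as a moving observer: f₁ = f₀ · (v + u)/v = 40.6 × (337 + 44)/337 ≈ 45.9 kHz.
On reflection it acts as a source moving toward the stationary detector: f₂ = f₁ · v/(v − u) = 45.9 × 337/293 ≈ 52.8 kHz.
Equivalently f₂ = f₀ · (v + u)/(v − u).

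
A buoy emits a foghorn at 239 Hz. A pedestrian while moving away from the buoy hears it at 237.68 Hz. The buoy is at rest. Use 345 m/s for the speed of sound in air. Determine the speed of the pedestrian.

1.91 m/s

f' = f · (v − v_o)/v ⇒ v_o = v · |f'/f − 1|.
v_o = 345 × |237.68/239 − 1| = 345 × 0.005523 ≈ 1.91 m/s.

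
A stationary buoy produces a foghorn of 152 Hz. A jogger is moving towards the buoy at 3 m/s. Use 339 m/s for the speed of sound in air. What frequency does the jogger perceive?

153 Hz

Moving observer, stationary source: f' = f · (v + v_o)/v.
f' = 152 × (339 + 3)/339 = 152 × 342/339 ≈ 153 Hz.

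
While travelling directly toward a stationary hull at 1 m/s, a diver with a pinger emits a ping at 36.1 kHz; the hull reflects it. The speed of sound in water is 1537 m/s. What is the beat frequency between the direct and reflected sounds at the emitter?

The hull receives the sound from a moving source: f₁ = f₀ · v/(v − v_e) = 36.1 × 1537/1536 ≈ 36.1235 kHz.
On the return leg the diver with a pinger is a moving observer: f₂ = f₁ · (v + v_e)/v = 36.1235 × 1538/1537 ≈ 36.1470 kHz.
Beat against the emitted tone (with f₀ = 36100 Hz): |f₂ − f₀| = 2v_e·f₀/(v − v_e) = 2 × 1 × 36100/1536 ≈ 47.0 Hz.

47.0 Hz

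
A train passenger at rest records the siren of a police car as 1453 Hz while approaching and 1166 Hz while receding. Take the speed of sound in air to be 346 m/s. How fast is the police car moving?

38 m/s

f₁/f₂ = (v + v_s)/(v − v_s), so v_s = v · (f₁ − f₂)/(f₁ + f₂).
v_s = 346 × (1453 − 1166)/(1453 + 1166) = 346 × 287/2619 ≈ 38 m/s.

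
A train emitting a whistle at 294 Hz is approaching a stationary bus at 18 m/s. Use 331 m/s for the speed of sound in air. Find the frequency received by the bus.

311 Hz

Only the source moves, toward the listener, so f' = f · v/(v − v_s).
f' = 294 × 331/(331 − 18) = 294 × 331/313 ≈ 311 Hz.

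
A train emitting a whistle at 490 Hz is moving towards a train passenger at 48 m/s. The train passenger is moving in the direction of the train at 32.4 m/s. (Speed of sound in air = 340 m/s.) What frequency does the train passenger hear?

General Doppler shift: f' = f · (v + v_o)/(v − v_s).
f' = 490 × (340 + 32.4)/(340 − 48) = 490 × 372.4/292 ≈ 625 Hz.

625 Hz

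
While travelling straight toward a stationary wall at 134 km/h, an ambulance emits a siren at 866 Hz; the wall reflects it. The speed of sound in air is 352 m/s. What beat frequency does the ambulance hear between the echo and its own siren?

134 km/h = 37.22 m/s.
The wall receives the sound from a moving source: f₁ = f₀ · v/(v − v_e) = 866 × 352/314.78 ≈ 968 Hz.
On the return leg the ambulance is a moving observer: f₂ = f₁ · (v + v_e)/v = 968 × 389.22/352 ≈ 1071 Hz.
Beat against the emitted tone: |f₂ − f₀| = 2v_e·f₀/(v − v_e) = 2 × 37.22 × 866/314.78 ≈ 205 Hz.

205 Hz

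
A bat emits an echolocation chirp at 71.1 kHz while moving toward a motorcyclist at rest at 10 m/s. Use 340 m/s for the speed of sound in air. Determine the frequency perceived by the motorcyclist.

With the source moving toward a stationary observer, f' = f · v/(v − v_s).
f' = 71.1 × 340/(340 − 10) = 71.1 × 340/330 ≈ 73.3 kHz.

73.3 kHz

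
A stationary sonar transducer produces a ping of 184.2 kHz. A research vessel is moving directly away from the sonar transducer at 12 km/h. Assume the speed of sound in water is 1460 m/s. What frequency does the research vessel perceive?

183.8 kHz

12 km/h = 3.333 m/s.
Moving observer, stationary source: f' = f · (v − v_o)/v.
f' = 184.2 × (1460 − 3.333)/1460 = 184.2 × 1456.7/1460 ≈ 183.8 kHz.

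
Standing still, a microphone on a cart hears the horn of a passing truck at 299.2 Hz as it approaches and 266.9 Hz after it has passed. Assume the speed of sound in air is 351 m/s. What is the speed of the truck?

f₁/f₂ = (v + v_s)/(v − v_s), so v_s = v · (f₁ − f₂)/(f₁ + f₂).
v_s = 351 × (299.2 − 266.9)/(299.2 + 266.9) = 351 × 32.3/566.1 ≈ 20.0 m/s.

20.0 m/s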